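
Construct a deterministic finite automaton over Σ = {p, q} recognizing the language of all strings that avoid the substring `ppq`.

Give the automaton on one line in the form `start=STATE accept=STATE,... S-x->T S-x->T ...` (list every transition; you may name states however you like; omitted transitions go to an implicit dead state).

This is the complement of 'contains `ppq`'. Use the same substring-matching states — s0 through s3 holding how much of `ppq` has just been matched — but flip the accepting set: everything except the trap s3 accepts.
        p   q  
>* s0   s1  s0 
 * s1   s2  s0 
 * s2   s2  s3 
   s3   s3  s3 
(> = start, * = accepting)

start=s0 accept=s0,s1,s2 s0-p->s1 s0-q->s0 s1-p->s2 s1-q->s0 s2-p->s2 s2-q->s3 s3-p->s3 s3-q->s3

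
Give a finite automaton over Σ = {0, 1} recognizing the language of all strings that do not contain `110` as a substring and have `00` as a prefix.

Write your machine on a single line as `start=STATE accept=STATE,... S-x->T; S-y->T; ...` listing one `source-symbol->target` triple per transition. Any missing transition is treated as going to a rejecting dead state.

start=S0; accept=S3,S6,S8; S0-0->S1; S0-1->S2; S1-0->S3; S1-1->S2; S2-0->S4; S2-1->S5; S3-0->S3; S3-1->S6; S4-0->S4; S4-1->S2; S5-0->S7; S5-1->S5; S6-0->S3; S6-1->S8; S7-0->S7; S7-1->S7; S8-0->S9; S8-1->S8; S9-0->S9; S9-1->S9

Run two small machines in parallel and take their product. One (4 states) tracks partial matches of the forbidden pattern `110`; the other (4 states) tracks whether the input so far still matches the prefix `00`. Each combined state is a pair, one component from each; accept when both components accept.
With 10 states:
        0   1  
>  S0   S1  S2 
   S1   S3  S2 
   S2   S4  S5 
 * S3   S3  S6 
   S4   S4  S2 
   S5   S7  S5 
 * S6   S3  S8 
   S7   S7  S7 
 * S8   S9  S8 
   S9   S9  S9 
(> = start, * = accepting)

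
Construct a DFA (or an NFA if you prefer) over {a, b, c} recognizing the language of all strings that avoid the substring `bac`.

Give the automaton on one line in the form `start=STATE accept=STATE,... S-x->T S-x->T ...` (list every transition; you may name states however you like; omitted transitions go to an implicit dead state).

This is the complement of 'contains `bac`'. Use the same substring-matching states — q0 through q3 holding how much of `bac` has just been matched — but flip the accepting set: everything except the trap q3 accepts.
With 4 states:
        a   b   c  
>* q0   q0  q1  q0 
 * q1   q2  q1  q0 
 * q2   q0  q1  q3 
   q3   q3  q3  q3 
(> = start, * = accepting)

start=q0 accept=q0,q1,q2 q0-a->q0 q0-b->q1 q0-c->q0 q1-a->q2 q1-b->q1 q1-c->q0 q2-a->q0 q2-b->q1 q2-c->q3 q3-a->q3 q3-b->q3 q3-c->q3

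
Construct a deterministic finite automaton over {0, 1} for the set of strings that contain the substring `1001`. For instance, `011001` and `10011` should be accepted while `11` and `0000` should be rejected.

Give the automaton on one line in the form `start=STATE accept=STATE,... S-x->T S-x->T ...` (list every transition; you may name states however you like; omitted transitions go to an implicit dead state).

start=s0 accept=s4 s0-0->s0 s0-1->s1 s1-0->s2 s1-1->s1 s2-0->s3 s2-1->s1 s3-0->s0 s3-1->s4 s4-0->s4 s4-1->s4

States s0..s3 record the length of the longest prefix of `1001` that matches the current input suffix. Reaching s4 means `1001` has been seen, and we stay there forever. Accept from s4.
        0   1  
>  s0   s0  s1 
   s1   s2  s1 
   s2   s3  s1 
   s3   s0  s4 
 * s4   s4  s4 
(> = start, * = accepting)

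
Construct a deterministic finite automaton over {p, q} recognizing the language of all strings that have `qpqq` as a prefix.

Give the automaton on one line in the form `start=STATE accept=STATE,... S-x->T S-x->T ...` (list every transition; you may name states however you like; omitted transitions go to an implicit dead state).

Check the first 4 symbols one by one: S0 through S3 record how many have matched `qpqq` so far; any wrong symbol goes to the dead state S5. After all 4 match we enter the accepting sink S4.
A 6-state machine:
        p   q  
>  S0   S5  S1 
   S1   S2  S5 
   S2   S5  S3 
   S3   S5  S4 
 * S4   S4  S4 
   S5   S5  S5 
(> = start, * = accepting)

start=S0 accept=S4 S0-p->S5 S0-q->S1 S1-p->S2 S1-q->S5 S2-p->S5 S2-q->S3 S3-p->S5 S3-q->S4 S4-p->S4 S4-q->S4 S5-p->S5 S5-q->S5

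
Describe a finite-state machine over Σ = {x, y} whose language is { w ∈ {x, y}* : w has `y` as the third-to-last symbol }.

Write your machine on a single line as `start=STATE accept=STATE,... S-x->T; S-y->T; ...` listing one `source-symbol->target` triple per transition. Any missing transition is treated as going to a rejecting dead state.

start=s0; accept=s11,s12,s13,s14; s0-x->s1; s0-y->s2; s1-x->s3; s1-y->s4; s2-x->s5; s2-y->s6; s3-x->s7; s3-y->s8; s4-x->s9; s4-y->s10; s5-x->s11; s5-y->s12; s6-x->s13; s6-y->s14; s7-x->s7; s7-y->s8; s8-x->s9; s8-y->s10; s9-x->s11; s9-y->s12; s10-x->s13; s10-y->s14; s11-x->s7; s11-y->s8; s12-x->s9; s12-y->s10; s13-x->s11; s13-y->s12; s14-x->s13; s14-y->s14

A DFA must remember the last 3 symbols (since which symbol is third-to-last isn't known until the input ends). Use one state per possible window of the last ≤3 symbols; accept from those whose window starts with `y`.
A 15-state machine:
          x    y  
>  s0     s1   s2 
   s1     s3   s4 
   s2     s5   s6 
   s3     s7   s8 
   s4     s9  s10 
   s5    s11  s12 
   s6    s13  s14 
   s7     s7   s8 
   s8     s9  s10 
   s9    s11  s12 
   s10   s13  s14 
 * s11    s7   s8 
 * s12    s9  s10 
 * s13   s11  s12 
 * s14   s13  s14 
(> = start, * = accepting)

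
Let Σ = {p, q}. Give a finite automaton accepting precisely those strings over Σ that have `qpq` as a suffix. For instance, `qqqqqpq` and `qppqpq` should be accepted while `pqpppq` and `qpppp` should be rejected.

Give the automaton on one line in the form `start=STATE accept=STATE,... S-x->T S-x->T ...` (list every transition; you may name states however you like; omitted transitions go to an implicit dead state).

Remember how much of `qpq` the current input suffix matches. State A means no match yet; B means the last symbol is `q`; C means the last 2 symbols are `qp`; D means the last 3 symbols are `qpq`. Only D accepts. On a mismatch, fall back to the longest proper suffix that is still a prefix of `qpq`.
       p  q 
>  A   A  B 
   B   C  B 
   C   A  D 
 * D   C  B 
(> = start, * = accepting)

start=A accept=D A-p->A A-q->B B-p->C B-q->B C-p->A C-q->D D-p->C D-q->B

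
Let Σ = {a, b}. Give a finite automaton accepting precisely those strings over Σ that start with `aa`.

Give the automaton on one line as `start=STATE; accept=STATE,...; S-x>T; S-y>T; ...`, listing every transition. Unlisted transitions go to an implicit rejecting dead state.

start=S0; accept=S2; S0-a>S1; S0-b>S3; S1-a>S2; S1-b>S3; S2-a>S2; S2-b>S2; S3-a>S3; S3-b>S3

Walk along `aa` while the input agrees: from S0 take `a` to S1, and so on. Any deviation drops to the rejecting sink S3. Once S2 is reached the prefix is confirmed and every continuation is accepted.
A 4-state machine:
        a   b  
>  S0   S1  S3 
   S1   S2  S3 
 * S2   S2  S2 
   S3   S3  S3 
(> = start, * = accepting)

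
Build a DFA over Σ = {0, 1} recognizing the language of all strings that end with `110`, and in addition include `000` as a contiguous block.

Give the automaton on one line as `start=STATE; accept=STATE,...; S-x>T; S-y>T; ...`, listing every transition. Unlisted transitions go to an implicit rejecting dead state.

start=A; accept=G; A-0>B; A-1>A; B-0>C; B-1>A; C-0>D; C-1>A; D-0>D; D-1>E; E-0>D; E-1>F; F-0>G; F-1>F; G-0>D; G-1>E

Handle the two conditions separately and then intersect. The first has 4 states tracking how much of the suffix `110` has currently been matched; the second has 4 states tracking whether and how much of `000` has been seen. A product state is a pair (one from each), accepting exactly when both do. Equivalent product states are then merged.
7 states suffice.
       0  1 
>  A   B  A 
   B   C  A 
   C   D  A 
   D   D  E 
   E   D  F 
   F   G  F 
 * G   D  E 
(> = start, * = accepting)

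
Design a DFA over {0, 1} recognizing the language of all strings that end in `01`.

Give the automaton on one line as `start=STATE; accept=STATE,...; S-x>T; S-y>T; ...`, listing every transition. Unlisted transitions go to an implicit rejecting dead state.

Let each state record the length of the longest suffix of the input read so far that is also a prefix of `01`. B means the last symbol is `0`; C means the last 2 symbols are `01`. Accept only at C, where the string currently ends in `01`.
       0  1 
>  A   B  A 
   B   B  C 
 * C   B  A 
(> = start, * = accepting)

start=A; accept=C; A-0>B; A-1>A; B-0>B; B-1>C; C-0>B; C-1>A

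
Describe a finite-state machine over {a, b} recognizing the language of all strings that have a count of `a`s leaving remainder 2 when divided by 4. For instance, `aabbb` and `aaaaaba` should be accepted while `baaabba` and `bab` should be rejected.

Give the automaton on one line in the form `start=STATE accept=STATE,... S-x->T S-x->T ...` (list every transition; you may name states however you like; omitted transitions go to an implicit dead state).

Keep the running count of `a`s modulo 4: each `a` advances along the cycle q0 → q1 → q2 → q3 → q0 while other symbols loop. Accept at q2.
        a   b  
>  q0   q1  q0 
   q1   q2  q1 
 * q2   q3  q2 
   q3   q0  q3 
(> = start, * = accepting)

start=q0 accept=q2 q0-a->q1 q0-b->q0 q1-a->q2 q1-b->q1 q2-a->q3 q2-b->q2 q3-a->q0 q3-b->q3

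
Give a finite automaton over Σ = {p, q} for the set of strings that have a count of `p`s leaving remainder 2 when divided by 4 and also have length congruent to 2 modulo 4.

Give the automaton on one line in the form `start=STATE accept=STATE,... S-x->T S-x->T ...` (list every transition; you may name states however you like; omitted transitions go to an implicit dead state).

Build one automaton per condition and run them in lockstep. The first has 4 states tracking the count of `p`s modulo 4; the second has 4 states tracking the input length modulo 4. A product state is a pair (one from each), accepting exactly when both do.
A 16-state machine:
          p    q  
>  S0     S1   S2 
   S1     S3   S4 
   S2     S4   S5 
 * S3     S6   S7 
   S4     S7   S8 
   S5     S8   S9 
   S6     S0  S10 
   S7    S10  S11 
   S8    S11  S12 
   S9    S12   S0 
   S10    S2  S13 
   S11   S13  S14 
   S12   S14   S1 
   S13    S5  S15 
   S14   S15   S3 
   S15    S9   S6 
(> = start, * = accepting)

start=S0 accept=S3 S0-p->S1 S0-q->S2 S1-p->S3 S1-q->S4 S2-p->S4 S2-q->S5 S3-p->S6 S3-q->S7 S4-p->S7 S4-q->S8 S5-p->S8 S5-q->S9 S6-p->S0 S6-q->S10 S7-p->S10 S7-q->S11 S8-p->S11 S8-q->S12 S9-p->S12 S9-q->S0 S10-p->S2 S10-q->S13 S11-p->S13 S11-q->S14 S12-p->S14 S12-q->S1 S13-p->S5 S13-q->S15 S14-p->S15 S14-q->S3 S15-p->S9 S15-q->S6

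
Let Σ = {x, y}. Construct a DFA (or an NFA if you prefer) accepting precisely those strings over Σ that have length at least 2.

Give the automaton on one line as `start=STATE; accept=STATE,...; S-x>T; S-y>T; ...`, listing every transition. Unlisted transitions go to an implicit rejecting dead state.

start=q0; accept=q2,q3; q0-x>q1; q0-y>q1; q1-x>q2; q1-y>q2; q2-x>q3; q2-y>q3; q3-x>q3; q3-y>q3

Count input length up to 3: every symbol moves from q0 toward q3, which means 'more than 2' and absorbs. Accept from {q2, q3}.
With 4 states:
        x   y  
>  q0   q1  q1 
   q1   q2  q2 
 * q2   q3  q3 
 * q3   q3  q3 
(> = start, * = accepting)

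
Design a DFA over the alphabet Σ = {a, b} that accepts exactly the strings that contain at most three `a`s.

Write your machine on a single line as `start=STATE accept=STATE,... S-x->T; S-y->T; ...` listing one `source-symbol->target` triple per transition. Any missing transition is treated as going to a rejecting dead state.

Only the number of `a`s matters, and only up to 4. Make a chain q0 → q1 → q2 → q3 → q4 advanced by each `a` (with q4 absorbing); every other symbol self-loops. The accepting set is {q0, q1, q2, q3}.
        a   b  
>* q0   q1  q0 
 * q1   q2  q1 
 * q2   q3  q2 
 * q3   q4  q3 
   q4   q4  q4 
(> = start, * = accepting)

start=q0; accept=q0,q1,q2,q3; q0-a->q1; q0-b->q0; q1-a->q2; q1-b->q1; q2-a->q3; q2-b->q2; q3-a->q4; q3-b->q3; q4-a->q4; q4-b->q4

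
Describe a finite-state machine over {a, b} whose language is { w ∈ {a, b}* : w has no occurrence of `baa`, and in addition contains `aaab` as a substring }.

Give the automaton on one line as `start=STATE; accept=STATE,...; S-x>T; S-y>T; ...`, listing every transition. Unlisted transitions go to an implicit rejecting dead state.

Handle the two conditions separately and then intersect. The first has 4 states tracking partial matches of the forbidden pattern `baa`; the second has 5 states tracking whether and how much of `aaab` has been seen. A product state is a pair (one from each), accepting exactly when both do. Equivalent product states are then merged.
        a   b  
>  q0   q1  q2 
   q1   q3  q2 
   q2   q2  q2 
   q3   q4  q2 
   q4   q4  q5 
 * q5   q6  q5 
 * q6   q2  q5 
(> = start, * = accepting)

start=q0; accept=q5,q6; q0-a>q1; q0-b>q2; q1-a>q3; q1-b>q2; q2-a>q2; q2-b>q2; q3-a>q4; q3-b>q2; q4-a>q4; q4-b>q5; q5-a>q6; q5-b>q5; q6-a>q2; q6-b>q5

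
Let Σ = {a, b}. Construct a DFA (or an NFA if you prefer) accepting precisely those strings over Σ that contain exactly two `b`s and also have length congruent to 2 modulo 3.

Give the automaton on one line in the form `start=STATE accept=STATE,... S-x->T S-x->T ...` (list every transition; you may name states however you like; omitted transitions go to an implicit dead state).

Build one automaton per condition and run them in lockstep. One (4 states) tracks the count of `b`s, saturating at 3; the other (3 states) tracks the input length modulo 3. Each combined state is a pair, one component from each; accept when both components accept.
With 12 states:
          a    b  
>  q0     q1   q2 
   q1     q3   q4 
   q2     q4   q5 
   q3     q0   q6 
   q4     q6   q7 
 * q5     q7   q8 
   q6     q2   q9 
   q7     q9  q10 
   q8    q10  q10 
   q9     q5  q11 
   q10   q11  q11 
   q11    q8   q8 
(> = start, * = accepting)

start=q0 accept=q5 q0-a->q1 q0-b->q2 q1-a->q3 q1-b->q4 q2-a->q4 q2-b->q5 q3-a->q0 q3-b->q6 q4-a->q6 q4-b->q7 q5-a->q7 q5-b->q8 q6-a->q2 q6-b->q9 q7-a->q9 q7-b->q10 q8-a->q10 q8-b->q10 q9-a->q5 q9-b->q11 q10-a->q11 q10-b->q11 q11-a->q8 q11-b->q8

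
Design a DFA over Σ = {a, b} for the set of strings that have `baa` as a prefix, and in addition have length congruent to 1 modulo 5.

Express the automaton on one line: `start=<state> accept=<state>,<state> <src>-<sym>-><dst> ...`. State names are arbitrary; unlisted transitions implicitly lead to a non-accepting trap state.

Run two small machines in parallel and take their product. One (5 states) tracks whether the input so far still matches the prefix `baa`; the other (5 states) tracks the input length modulo 5. Each combined state is a pair, one component from each; accept when both components accept.
With 13 states:
          a    b  
>  q0     q1   q2 
   q1     q3   q3 
   q2     q4   q3 
   q3     q5   q5 
   q4     q6   q5 
   q5     q7   q7 
   q6     q8   q8 
   q7     q9   q9 
   q8    q10  q10 
   q9     q1   q1 
   q10   q11  q11 
 * q11   q12  q12 
   q12    q6   q6 
(> = start, * = accepting)

start=q0 accept=q11 q0-a->q1 q0-b->q2 q1-a->q3 q1-b->q3 q2-a->q4 q2-b->q3 q3-a->q5 q3-b->q5 q4-a->q6 q4-b->q5 q5-a->q7 q5-b->q7 q6-a->q8 q6-b->q8 q7-a->q9 q7-b->q9 q8-a->q10 q8-b->q10 q9-a->q1 q9-b->q1 q10-a->q11 q10-b->q11 q11-a->q12 q11-b->q12 q12-a->q6 q12-b->q6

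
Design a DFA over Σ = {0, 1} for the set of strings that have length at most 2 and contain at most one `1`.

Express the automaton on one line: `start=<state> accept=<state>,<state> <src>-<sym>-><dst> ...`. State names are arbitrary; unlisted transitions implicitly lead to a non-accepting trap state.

start=A accept=A,B,C,D A-0->B A-1->C B-0->D B-1->D C-0->D C-1->E D-0->E D-1->E E-0->E E-1->E

Build one automaton per condition and run them in lockstep. One (4 states) tracks the input length, saturating at 3; the other (3 states) tracks the count of `1`s, saturating at 2. Each combined state is a pair, one component from each; accept when both components accept. Minimizing collapses redundant product states.
       0  1 
>* A   B  C 
 * B   D  D 
 * C   D  E 
 * D   E  E 
   E   E  E 
(> = start, * = accepting)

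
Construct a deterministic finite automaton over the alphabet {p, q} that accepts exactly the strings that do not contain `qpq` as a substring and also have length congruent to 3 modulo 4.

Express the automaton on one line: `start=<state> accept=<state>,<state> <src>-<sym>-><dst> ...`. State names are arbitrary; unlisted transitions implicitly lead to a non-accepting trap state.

start=S0 accept=S6,S7,S8 S0-p->S1 S0-q->S2 S1-p->S3 S1-q->S4 S2-p->S5 S2-q->S4 S3-p->S6 S3-q->S7 S4-p->S8 S4-q->S7 S5-p->S6 S5-q->S9 S6-p->S0 S6-q->S10 S7-p->S11 S7-q->S10 S8-p->S0 S8-q->S9 S9-p->S9 S9-q->S9 S10-p->S12 S10-q->S2 S11-p->S1 S11-q->S9 S12-p->S3 S12-q->S9

Run two small machines in parallel and take their product. The first has 4 states tracking partial matches of the forbidden pattern `qpq`; the second has 4 states tracking the input length modulo 4. A product state is a pair (one from each), accepting exactly when both do. Equivalent product states are then merged.
          p    q  
>  S0     S1   S2 
   S1     S3   S4 
   S2     S5   S4 
   S3     S6   S7 
   S4     S8   S7 
   S5     S6   S9 
 * S6     S0  S10 
 * S7    S11  S10 
 * S8     S0   S9 
   S9     S9   S9 
   S10   S12   S2 
   S11    S1   S9 
   S12    S3   S9 
(> = start, * = accepting)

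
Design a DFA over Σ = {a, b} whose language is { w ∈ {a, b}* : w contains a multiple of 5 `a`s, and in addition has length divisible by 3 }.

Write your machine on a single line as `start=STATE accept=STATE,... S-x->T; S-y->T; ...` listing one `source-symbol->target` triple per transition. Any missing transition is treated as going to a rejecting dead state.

start=s0; accept=s0; s0-a->s1; s0-b->s2; s1-a->s3; s1-b->s4; s2-a->s4; s2-b->s5; s3-a->s6; s3-b->s7; s4-a->s7; s4-b->s8; s5-a->s8; s5-b->s0; s6-a->s9; s6-b->s10; s7-a->s10; s7-b->s11; s8-a->s11; s8-b->s1; s9-a->s5; s9-b->s12; s10-a->s12; s10-b->s13; s11-a->s13; s11-b->s3; s12-a->s0; s12-b->s14; s13-a->s14; s13-b->s6; s14-a->s2; s14-b->s9

Run two small machines in parallel and take their product. One (5 states) tracks the count of `a`s modulo 5; the other (3 states) tracks the input length modulo 3. Each combined state is a pair, one component from each; accept when both components accept.
A 15-state machine:
          a    b  
>* s0     s1   s2 
   s1     s3   s4 
   s2     s4   s5 
   s3     s6   s7 
   s4     s7   s8 
   s5     s8   s0 
   s6     s9  s10 
   s7    s10  s11 
   s8    s11   s1 
   s9     s5  s12 
   s10   s12  s13 
   s11   s13   s3 
   s12    s0  s14 
   s13   s14   s6 
   s14    s2   s9 
(> = start, * = accepting)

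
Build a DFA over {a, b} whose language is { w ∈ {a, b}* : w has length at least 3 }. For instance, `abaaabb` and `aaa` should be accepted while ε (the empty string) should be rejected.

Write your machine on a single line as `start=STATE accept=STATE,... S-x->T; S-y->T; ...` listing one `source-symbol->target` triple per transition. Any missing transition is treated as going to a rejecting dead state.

start=S0; accept=S3,S4; S0-a->S1; S0-b->S1; S1-a->S2; S1-b->S2; S2-a->S3; S2-b->S3; S3-a->S4; S3-b->S4; S4-a->S4; S4-b->S4

Count input length up to 4: every symbol moves from S0 toward S4, which means 'more than 3' and absorbs. Accept from {S3, S4}.
5 states suffice.
        a   b  
>  S0   S1  S1 
   S1   S2  S2 
   S2   S3  S3 
 * S3   S4  S4 
 * S4   S4  S4 
(> = start, * = accepting)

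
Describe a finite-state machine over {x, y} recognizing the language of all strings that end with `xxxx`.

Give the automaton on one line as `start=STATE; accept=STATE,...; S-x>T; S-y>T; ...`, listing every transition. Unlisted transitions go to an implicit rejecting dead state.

start=S0; accept=S4; S0-x>S1; S0-y>S0; S1-x>S2; S1-y>S0; S2-x>S3; S2-y>S0; S3-x>S4; S3-y>S0; S4-x>S4; S4-y>S0

Remember how much of `xxxx` the current input suffix matches. State S0 means no match yet; S1 means the last symbol is `x`; S2 means the last 2 symbols are `xx`; S3 means the last 3 symbols are `xxx`; S4 means the last 4 symbols are `xxxx`. Only S4 accepts. On a mismatch, fall back to the longest proper suffix that is still a prefix of `xxxx`.
With 5 states:
        x   y  
>  S0   S1  S0 
   S1   S2  S0 
   S2   S3  S0 
   S3   S4  S0 
 * S4   S4  S0 
(> = start, * = accepting)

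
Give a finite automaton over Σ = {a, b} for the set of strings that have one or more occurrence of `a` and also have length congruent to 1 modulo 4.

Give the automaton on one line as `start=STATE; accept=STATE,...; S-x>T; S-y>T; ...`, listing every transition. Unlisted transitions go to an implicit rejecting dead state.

Build one automaton per condition and run them in lockstep. One (3 states) tracks the count of `a`s, saturating at 2; the other (4 states) tracks the input length modulo 4. Each combined state is a pair, one component from each; accept when both components accept.
12 states suffice.
          a    b  
>  q0     q1   q2 
 * q1     q3   q4 
   q2     q4   q5 
   q3     q6   q6 
   q4     q6   q7 
   q5     q7   q8 
   q6     q9   q9 
   q7     q9  q10 
   q8    q10   q0 
   q9    q11  q11 
   q10   q11   q1 
 * q11    q3   q3 
(> = start, * = accepting)

start=q0; accept=q1,q11; q0-a>q1; q0-b>q2; q1-a>q3; q1-b>q4; q2-a>q4; q2-b>q5; q3-a>q6; q3-b>q6; q4-a>q6; q4-b>q7; q5-a>q7; q5-b>q8; q6-a>q9; q6-b>q9; q7-a>q9; q7-b>q10; q8-a>q10; q8-b>q0; q9-a>q11; q9-b>q11; q10-a>q11; q10-b>q1; q11-a>q3; q11-b>q3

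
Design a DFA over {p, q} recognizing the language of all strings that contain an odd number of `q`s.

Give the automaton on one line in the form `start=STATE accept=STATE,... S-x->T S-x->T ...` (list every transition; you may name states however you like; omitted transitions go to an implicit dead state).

The only thing that matters is how many `q`s have appeared, reduced mod 2. Use one state per residue: S0 for 0, …, S1 for 1. Reading `q` moves to the next residue; anything else stays put. S1 is accepting.
        p   q  
>  S0   S0  S1 
 * S1   S1  S0 
(> = start, * = accepting)

start=S0 accept=S1 S0-p->S0 S0-q->S1 S1-p->S1 S1-q->S0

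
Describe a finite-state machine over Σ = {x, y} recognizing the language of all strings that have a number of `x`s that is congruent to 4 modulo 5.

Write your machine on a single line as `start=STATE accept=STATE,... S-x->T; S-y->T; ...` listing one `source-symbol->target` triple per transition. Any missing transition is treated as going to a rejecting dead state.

start=q0; accept=q4; q0-x->q1; q0-y->q0; q1-x->q2; q1-y->q1; q2-x->q3; q2-y->q2; q3-x->q4; q3-y->q3; q4-x->q0; q4-y->q4

The only thing that matters is how many `x`s have appeared, reduced mod 5. Use one state per residue: q0 for 0, …, q4 for 4. Reading `x` moves to the next residue; anything else stays put. q4 is accepting.
        x   y  
>  q0   q1  q0 
   q1   q2  q1 
   q2   q3  q2 
   q3   q4  q3 
 * q4   q0  q4 
(> = start, * = accepting)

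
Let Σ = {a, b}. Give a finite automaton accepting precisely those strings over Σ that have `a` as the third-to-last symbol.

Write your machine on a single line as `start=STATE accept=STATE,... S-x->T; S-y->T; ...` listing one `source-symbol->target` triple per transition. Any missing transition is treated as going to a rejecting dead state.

start=s0; accept=s7,s8,s9,s10; s0-a->s1; s0-b->s2; s1-a->s3; s1-b->s4; s2-a->s5; s2-b->s6; s3-a->s7; s3-b->s8; s4-a->s9; s4-b->s10; s5-a->s11; s5-b->s12; s6-a->s13; s6-b->s14; s7-a->s7; s7-b->s8; s8-a->s9; s8-b->s10; s9-a->s11; s9-b->s12; s10-a->s13; s10-b->s14; s11-a->s7; s11-b->s8; s12-a->s9; s12-b->s10; s13-a->s11; s13-b->s12; s14-a->s13; s14-b->s14

A DFA must remember the last 3 symbols (since which symbol is third-to-last isn't known until the input ends). Use one state per possible window of the last ≤3 symbols; accept from those whose window starts with `a`.
15 states suffice.
          a    b  
>  s0     s1   s2 
   s1     s3   s4 
   s2     s5   s6 
   s3     s7   s8 
   s4     s9  s10 
   s5    s11  s12 
   s6    s13  s14 
 * s7     s7   s8 
 * s8     s9  s10 
 * s9    s11  s12 
 * s10   s13  s14 
   s11    s7   s8 
   s12    s9  s10 
   s13   s11  s12 
   s14   s13  s14 
(> = start, * = accepting)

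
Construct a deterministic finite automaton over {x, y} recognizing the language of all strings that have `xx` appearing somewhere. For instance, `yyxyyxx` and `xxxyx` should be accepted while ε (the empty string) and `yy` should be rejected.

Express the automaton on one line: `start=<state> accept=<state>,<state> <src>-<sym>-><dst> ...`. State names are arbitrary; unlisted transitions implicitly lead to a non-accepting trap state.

start=s0 accept=s2 s0-x->s1 s0-y->s0 s1-x->s2 s1-y->s0 s2-x->s2 s2-y->s2

Track how much of `xx` has been matched so far: state s0 is no progress, s2 is the absorbing accept state reached once `xx` has occurred. Intermediate states record partial matches; on a mismatch, fall back to the longest reusable overlap.
A 3-state machine:
        x   y  
>  s0   s1  s0 
   s1   s2  s0 
 * s2   s2  s2 
(> = start, * = accepting)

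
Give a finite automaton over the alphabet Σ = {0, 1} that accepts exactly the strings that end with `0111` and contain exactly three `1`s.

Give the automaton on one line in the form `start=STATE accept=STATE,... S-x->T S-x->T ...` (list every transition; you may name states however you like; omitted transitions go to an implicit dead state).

start=A accept=F A-0->B A-1->C B-0->B B-1->D C-0->C C-1->C D-0->C D-1->E E-0->C E-1->F F-0->C F-1->C

Run two small machines in parallel and take their product. The first has 5 states tracking how much of the suffix `0111` has currently been matched; the second has 5 states tracking the count of `1`s, saturating at 4. A product state is a pair (one from each), accepting exactly when both do. After merging equivalent states the machine shrinks.
A 6-state machine:
       0  1 
>  A   B  C 
   B   B  D 
   C   C  C 
   D   C  E 
   E   C  F 
 * F   C  C 
(> = start, * = accepting)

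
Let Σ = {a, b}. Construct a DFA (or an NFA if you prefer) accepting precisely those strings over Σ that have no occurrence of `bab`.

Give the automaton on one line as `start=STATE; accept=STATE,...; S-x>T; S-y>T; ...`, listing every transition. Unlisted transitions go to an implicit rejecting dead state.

start=q0; accept=q0,q1,q2; q0-a>q0; q0-b>q1; q1-a>q2; q1-b>q1; q2-a>q0; q2-b>q3; q3-a>q3; q3-b>q3

Track partial matches of the forbidden pattern `bab`. State q3 is a dead state reached once `bab` has occurred; every other state accepts. q0 means no part of `bab` is currently matched.
A 4-state machine:
        a   b  
>* q0   q0  q1 
 * q1   q2  q1 
 * q2   q0  q3 
   q3   q3  q3 
(> = start, * = accepting)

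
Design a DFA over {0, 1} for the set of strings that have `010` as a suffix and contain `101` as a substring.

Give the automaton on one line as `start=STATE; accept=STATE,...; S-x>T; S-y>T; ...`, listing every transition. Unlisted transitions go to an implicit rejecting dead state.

start=s0; accept=s7; s0-0>s1; s0-1>s2; s1-0>s1; s1-1>s3; s2-0>s4; s2-1>s2; s3-0>s5; s3-1>s2; s4-0>s1; s4-1>s6; s5-0>s1; s5-1>s6; s6-0>s7; s6-1>s8; s7-0>s9; s7-1>s6; s8-0>s9; s8-1>s8; s9-0>s9; s9-1>s6

Handle the two conditions separately and then intersect. The first has 4 states tracking how much of the suffix `010` has currently been matched; the second has 4 states tracking whether and how much of `101` has been seen. A product state is a pair (one from each), accepting exactly when both do.
A 10-state machine:
        0   1  
>  s0   s1  s2 
   s1   s1  s3 
   s2   s4  s2 
   s3   s5  s2 
   s4   s1  s6 
   s5   s1  s6 
   s6   s7  s8 
 * s7   s9  s6 
   s8   s9  s8 
   s9   s9  s6 
(> = start, * = accepting)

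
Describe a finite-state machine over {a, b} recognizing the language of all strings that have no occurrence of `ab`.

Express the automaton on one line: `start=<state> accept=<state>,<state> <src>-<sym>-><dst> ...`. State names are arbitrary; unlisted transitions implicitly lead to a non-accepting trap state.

This is the complement of 'contains `ab`'. Use the same substring-matching states — q0 through q2 holding how much of `ab` has just been matched — but flip the accepting set: everything except the trap q2 accepts.
A 3-state machine:
        a   b  
>* q0   q1  q0 
 * q1   q1  q2 
   q2   q2  q2 
(> = start, * = accepting)

start=q0 accept=q0,q1 q0-a->q1 q0-b->q0 q1-a->q1 q1-b->q2 q2-a->q2 q2-b->q2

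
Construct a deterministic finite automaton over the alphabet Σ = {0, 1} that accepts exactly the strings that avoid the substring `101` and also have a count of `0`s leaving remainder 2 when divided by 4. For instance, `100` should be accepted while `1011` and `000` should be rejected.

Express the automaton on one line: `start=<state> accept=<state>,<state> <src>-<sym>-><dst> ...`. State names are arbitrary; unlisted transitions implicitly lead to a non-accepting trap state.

start=q0 accept=q3,q7,q8 q0-0->q1 q0-1->q2 q1-0->q3 q1-1->q4 q2-0->q5 q2-1->q2 q3-0->q6 q3-1->q7 q4-0->q8 q4-1->q4 q5-0->q3 q5-1->q9 q6-0->q0 q6-1->q10 q7-0->q11 q7-1->q7 q8-0->q6 q8-1->q9 q9-0->q9 q9-1->q9 q10-0->q12 q10-1->q10 q11-0->q0 q11-1->q9 q12-0->q1 q12-1->q9

Build one automaton per condition and run them in lockstep. The first has 4 states tracking partial matches of the forbidden pattern `101`; the second has 4 states tracking the count of `0`s modulo 4. A product state is a pair (one from each), accepting exactly when both do. Equivalent product states are then merged.
With 13 states:
          0    1  
>  q0     q1   q2 
   q1     q3   q4 
   q2     q5   q2 
 * q3     q6   q7 
   q4     q8   q4 
   q5     q3   q9 
   q6     q0  q10 
 * q7    q11   q7 
 * q8     q6   q9 
   q9     q9   q9 
   q10   q12  q10 
   q11    q0   q9 
   q12    q1   q9 
(> = start, * = accepting)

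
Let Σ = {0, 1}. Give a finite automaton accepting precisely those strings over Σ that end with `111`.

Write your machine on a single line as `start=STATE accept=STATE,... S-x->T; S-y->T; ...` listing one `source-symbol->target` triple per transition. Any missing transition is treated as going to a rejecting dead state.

start=s0; accept=s3; s0-0->s0; s0-1->s1; s1-0->s0; s1-1->s2; s2-0->s0; s2-1->s3; s3-0->s0; s3-1->s3

Remember how much of `111` the current input suffix matches. State s0 means no match yet; s1 means the last symbol is `1`; s2 means the last 2 symbols are `11`; s3 means the last 3 symbols are `111`. Only s3 accepts. On a mismatch, fall back to the longest proper suffix that is still a prefix of `111`.
A 4-state machine:
        0   1  
>  s0   s0  s1 
   s1   s0  s2 
   s2   s0  s3 
 * s3   s0  s3 
(> = start, * = accepting)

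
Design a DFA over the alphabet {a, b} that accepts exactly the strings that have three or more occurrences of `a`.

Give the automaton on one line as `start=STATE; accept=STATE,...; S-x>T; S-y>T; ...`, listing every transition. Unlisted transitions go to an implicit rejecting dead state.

Count `a`s, saturating at 4: states q0 through q3 mean 0 through 3 `a`s seen; q4 means more than 3. Each `a` increments (capped at q4); other symbols loop. Accept from {q3, q4}.
A 5-state machine:
        a   b  
>  q0   q1  q0 
   q1   q2  q1 
   q2   q3  q2 
 * q3   q4  q3 
 * q4   q4  q4 
(> = start, * = accepting)

start=q0; accept=q3,q4; q0-a>q1; q0-b>q0; q1-a>q2; q1-b>q1; q2-a>q3; q2-b>q2; q3-a>q4; q3-b>q3; q4-a>q4; q4-b>q4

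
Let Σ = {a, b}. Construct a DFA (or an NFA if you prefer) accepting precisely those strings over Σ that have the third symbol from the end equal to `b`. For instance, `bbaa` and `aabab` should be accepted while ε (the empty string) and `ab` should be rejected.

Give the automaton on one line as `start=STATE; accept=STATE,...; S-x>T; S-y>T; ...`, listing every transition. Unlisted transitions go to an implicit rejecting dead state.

Because acceptance depends on a position counted from the end, the machine has to buffer the most recent 3 symbols. Make each state the string of the last up-to-3 symbols read; on input `x` shift the window left and append `x`. Accept when the buffered window has length 3 and begins with `b`.
          a    b  
>  s0     s1   s2 
   s1     s3   s4 
   s2     s5   s6 
   s3     s7   s8 
   s4     s9  s10 
   s5    s11  s12 
   s6    s13  s14 
   s7     s7   s8 
   s8     s9  s10 
   s9    s11  s12 
   s10   s13  s14 
 * s11    s7   s8 
 * s12    s9  s10 
 * s13   s11  s12 
 * s14   s13  s14 
(> = start, * = accepting)

start=s0; accept=s11,s12,s13,s14; s0-a>s1; s0-b>s2; s1-a>s3; s1-b>s4; s2-a>s5; s2-b>s6; s3-a>s7; s3-b>s8; s4-a>s9; s4-b>s10; s5-a>s11; s5-b>s12; s6-a>s13; s6-b>s14; s7-a>s7; s7-b>s8; s8-a>s9; s8-b>s10; s9-a>s11; s9-b>s12; s10-a>s13; s10-b>s14; s11-a>s7; s11-b>s8; s12-a>s9; s12-b>s10; s13-a>s11; s13-b>s12; s14-a>s13; s14-b>s14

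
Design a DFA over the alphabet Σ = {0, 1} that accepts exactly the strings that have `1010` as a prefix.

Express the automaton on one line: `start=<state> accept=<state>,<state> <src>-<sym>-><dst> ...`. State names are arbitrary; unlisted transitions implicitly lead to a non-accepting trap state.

Walk along `1010` while the input agrees: from q0 take `1` to q1, and so on. Any deviation drops to the rejecting sink q5. Once q4 is reached the prefix is confirmed and every continuation is accepted.
With 6 states:
        0   1  
>  q0   q5  q1 
   q1   q2  q5 
   q2   q5  q3 
   q3   q4  q5 
 * q4   q4  q4 
   q5   q5  q5 
(> = start, * = accepting)

start=q0 accept=q4 q0-0->q5 q0-1->q1 q1-0->q2 q1-1->q5 q2-0->q5 q2-1->q3 q3-0->q4 q3-1->q5 q4-0->q4 q4-1->q4 q5-0->q5 q5-1->q5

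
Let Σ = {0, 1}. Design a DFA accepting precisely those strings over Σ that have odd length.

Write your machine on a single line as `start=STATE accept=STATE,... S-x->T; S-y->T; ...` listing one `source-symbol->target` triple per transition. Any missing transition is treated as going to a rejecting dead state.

Count input length modulo 2: every symbol advances one step around the cycle s0 → s1 → s0. Accept at s1.
2 states suffice.
        0   1  
>  s0   s1  s1 
 * s1   s0  s0 
(> = start, * = accepting)

start=s0; accept=s1; s0-0->s1; s0-1->s1; s1-0->s0; s1-1->s0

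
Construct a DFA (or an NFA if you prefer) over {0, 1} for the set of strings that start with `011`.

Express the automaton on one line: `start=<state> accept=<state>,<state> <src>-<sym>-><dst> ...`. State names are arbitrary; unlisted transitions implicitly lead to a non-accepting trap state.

start=S0 accept=S3 S0-0->S1 S0-1->S4 S1-0->S4 S1-1->S2 S2-0->S4 S2-1->S3 S3-0->S3 S3-1->S3 S4-0->S4 S4-1->S4

Check the first 3 symbols one by one: S0 through S2 record how many have matched `011` so far; any wrong symbol goes to the dead state S4. After all 3 match we enter the accepting sink S3.
A 5-state machine:
        0   1  
>  S0   S1  S4 
   S1   S4  S2 
   S2   S4  S3 
 * S3   S3  S3 
   S4   S4  S4 
(> = start, * = accepting)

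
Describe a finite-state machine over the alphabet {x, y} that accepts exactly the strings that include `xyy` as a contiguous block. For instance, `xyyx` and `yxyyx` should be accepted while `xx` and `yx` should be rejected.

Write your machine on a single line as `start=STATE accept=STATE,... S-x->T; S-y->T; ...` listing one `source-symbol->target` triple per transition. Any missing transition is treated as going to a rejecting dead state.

States s0..s2 record the length of the longest prefix of `xyy` that matches the current input suffix. Reaching s3 means `xyy` has been seen, and we stay there forever. Accept from s3.
        x   y  
>  s0   s1  s0 
   s1   s1  s2 
   s2   s1  s3 
 * s3   s3  s3 
(> = start, * = accepting)

start=s0; accept=s3; s0-x->s1; s0-y->s0; s1-x->s1; s1-y->s2; s2-x->s1; s2-y->s3; s3-x->s3; s3-y->s3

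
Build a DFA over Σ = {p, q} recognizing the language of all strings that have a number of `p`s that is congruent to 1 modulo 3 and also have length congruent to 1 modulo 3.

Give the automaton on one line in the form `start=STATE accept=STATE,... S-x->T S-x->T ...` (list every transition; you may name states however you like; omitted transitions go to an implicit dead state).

start=s0 accept=s1 s0-p->s1 s0-q->s2 s1-p->s3 s1-q->s4 s2-p->s4 s2-q->s5 s3-p->s0 s3-q->s6 s4-p->s6 s4-q->s7 s5-p->s7 s5-q->s0 s6-p->s2 s6-q->s8 s7-p->s8 s7-q->s1 s8-p->s5 s8-q->s3

Handle the two conditions separately and then intersect. The first has 3 states tracking the count of `p`s modulo 3; the second has 3 states tracking the input length modulo 3. A product state is a pair (one from each), accepting exactly when both do.
With 9 states:
        p   q  
>  s0   s1  s2 
 * s1   s3  s4 
   s2   s4  s5 
   s3   s0  s6 
   s4   s6  s7 
   s5   s7  s0 
   s6   s2  s8 
   s7   s8  s1 
   s8   s5  s3 
(> = start, * = accepting)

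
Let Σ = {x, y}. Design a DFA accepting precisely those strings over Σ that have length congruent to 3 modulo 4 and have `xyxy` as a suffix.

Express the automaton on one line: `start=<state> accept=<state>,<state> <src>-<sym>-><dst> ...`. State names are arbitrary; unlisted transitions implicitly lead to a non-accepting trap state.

Handle the two conditions separately and then intersect. One (4 states) tracks the input length modulo 4; the other (5 states) tracks how much of the suffix `xyxy` has currently been matched. Each combined state is a pair, one component from each; accept when both components accept.
20 states suffice.
          x    y  
>  q0     q1   q2 
   q1     q3   q4 
   q2     q3   q5 
   q3     q6   q7 
   q4     q8   q9 
   q5     q6   q9 
   q6    q10  q11 
   q7    q12   q0 
   q8    q10  q13 
   q9    q10   q0 
   q10    q1  q14 
   q11   q15   q2 
   q12    q1  q16 
   q13   q15   q2 
   q14   q17   q5 
   q15    q3  q18 
   q16   q17   q5 
   q17    q6  q19 
   q18    q8   q9 
 * q19   q12   q0 
(> = start, * = accepting)

start=q0 accept=q19 q0-x->q1 q0-y->q2 q1-x->q3 q1-y->q4 q2-x->q3 q2-y->q5 q3-x->q6 q3-y->q7 q4-x->q8 q4-y->q9 q5-x->q6 q5-y->q9 q6-x->q10 q6-y->q11 q7-x->q12 q7-y->q0 q8-x->q10 q8-y->q13 q9-x->q10 q9-y->q0 q10-x->q1 q10-y->q14 q11-x->q15 q11-y->q2 q12-x->q1 q12-y->q16 q13-x->q15 q13-y->q2 q14-x->q17 q14-y->q5 q15-x->q3 q15-y->q18 q16-x->q17 q16-y->q5 q17-x->q6 q17-y->q19 q18-x->q8 q18-y->q9 q19-x->q12 q19-y->q0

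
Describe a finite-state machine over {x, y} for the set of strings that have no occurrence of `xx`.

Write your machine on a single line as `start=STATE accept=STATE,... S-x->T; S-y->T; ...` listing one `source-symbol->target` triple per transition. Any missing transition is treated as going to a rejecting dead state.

start=q0; accept=q0,q1; q0-x->q1; q0-y->q0; q1-x->q2; q1-y->q0; q2-x->q2; q2-y->q2

This is the complement of 'contains `xx`'. Use the same substring-matching states — q0 through q2 holding how much of `xx` has just been matched — but flip the accepting set: everything except the trap q2 accepts.
With 3 states:
        x   y  
>* q0   q1  q0 
 * q1   q2  q0 
   q2   q2  q2 
(> = start, * = accepting)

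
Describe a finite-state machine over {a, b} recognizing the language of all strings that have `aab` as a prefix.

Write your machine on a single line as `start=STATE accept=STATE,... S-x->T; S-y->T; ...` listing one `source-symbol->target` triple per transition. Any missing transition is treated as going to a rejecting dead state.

Check the first 3 symbols one by one: s0 through s2 record how many have matched `aab` so far; any wrong symbol goes to the dead state s4. After all 3 match we enter the accepting sink s3.
A 5-state machine:
        a   b  
>  s0   s1  s4 
   s1   s2  s4 
   s2   s4  s3 
 * s3   s3  s3 
   s4   s4  s4 
(> = start, * = accepting)

start=s0; accept=s3; s0-a->s1; s0-b->s4; s1-a->s2; s1-b->s4; s2-a->s4; s2-b->s3; s3-a->s3; s3-b->s3; s4-a->s4; s4-b->s4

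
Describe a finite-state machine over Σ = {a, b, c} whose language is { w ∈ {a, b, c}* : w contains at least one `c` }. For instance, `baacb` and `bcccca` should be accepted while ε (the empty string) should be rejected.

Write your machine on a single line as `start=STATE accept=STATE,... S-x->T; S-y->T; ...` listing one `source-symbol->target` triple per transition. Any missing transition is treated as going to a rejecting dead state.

Count `c`s, saturating at 2: state q0 means no `c` yet, q1 means one `c` seen, q2 means more than one. Each `c` increments (capped at q2); other symbols loop. Accept from {q1, q2}.
        a   b   c  
>  q0   q0  q0  q1 
 * q1   q1  q1  q2 
 * q2   q2  q2  q2 
(> = start, * = accepting)

start=q0; accept=q1,q2; q0-a->q0; q0-b->q0; q0-c->q1; q1-a->q1; q1-b->q1; q1-c->q2; q2-a->q2; q2-b->q2; q2-c->q2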